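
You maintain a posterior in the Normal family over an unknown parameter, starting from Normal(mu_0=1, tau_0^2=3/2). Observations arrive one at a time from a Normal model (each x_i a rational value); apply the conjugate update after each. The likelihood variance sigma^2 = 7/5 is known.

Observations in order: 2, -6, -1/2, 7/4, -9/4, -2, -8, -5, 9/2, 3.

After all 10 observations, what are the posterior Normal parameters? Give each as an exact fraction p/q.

obs 1: x=2 → posterior Normal(44/29, 21/29)
obs 2: x=-6 → posterior Normal(-23/22, 21/44)
obs 3: x=-1/2 → posterior Normal(-107/118, 21/59)
obs 4: x=7/4 → posterior Normal(-109/296, 21/74)
obs 5: x=-9/4 → posterior Normal(-61/89, 21/89)
obs 6: x=-2 → posterior Normal(-7/8, 21/104)
obs 7: x=-8 → posterior Normal(-211/119, 3/17)
obs 8: x=-5 → posterior Normal(-143/67, 21/134)
obs 9: x=9/2 → posterior Normal(-437/298, 21/149)
obs 10: x=3 → posterior Normal(-347/328, 21/164)

mu_0=-347/328, tau_0^2=21/164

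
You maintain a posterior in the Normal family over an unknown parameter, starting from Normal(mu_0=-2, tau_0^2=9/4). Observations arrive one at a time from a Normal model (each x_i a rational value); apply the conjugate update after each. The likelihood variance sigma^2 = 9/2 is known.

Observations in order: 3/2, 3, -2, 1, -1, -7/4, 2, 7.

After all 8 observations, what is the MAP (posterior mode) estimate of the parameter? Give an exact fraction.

23/40

obs 1: x=3/2 → posterior Normal(-5/6, 3/2)
obs 2: x=3 → posterior Normal(1/8, 9/8)
obs 3: x=-2 → posterior Normal(-3/10, 9/10)
obs 4: x=1 → posterior Normal(-1/12, 3/4)
obs 5: x=-1 → posterior Normal(-3/14, 9/14)
obs 6: x=-7/4 → posterior Normal(-13/32, 9/16)
obs 7: x=2 → posterior Normal(-5/36, 1/2)
obs 8: x=7 → posterior Normal(23/40, 9/20)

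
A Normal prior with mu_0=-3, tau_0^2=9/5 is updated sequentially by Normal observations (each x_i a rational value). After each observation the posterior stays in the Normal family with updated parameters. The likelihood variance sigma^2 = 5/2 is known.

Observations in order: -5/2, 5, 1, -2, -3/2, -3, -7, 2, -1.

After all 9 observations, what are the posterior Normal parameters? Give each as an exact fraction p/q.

mu_0=-237/187, tau_0^2=45/187

obs 1: x=-5/2 → posterior Normal(-120/43, 45/43)
obs 2: x=5 → posterior Normal(-30/61, 45/61)
obs 3: x=1 → posterior Normal(-12/79, 45/79)
obs 4: x=-2 → posterior Normal(-48/97, 45/97)
obs 5: x=-3/2 → posterior Normal(-15/23, 9/23)
obs 6: x=-3 → posterior Normal(-129/133, 45/133)
obs 7: x=-7 → posterior Normal(-255/151, 45/151)
obs 8: x=2 → posterior Normal(-219/169, 45/169)
obs 9: x=-1 → posterior Normal(-237/187, 45/187)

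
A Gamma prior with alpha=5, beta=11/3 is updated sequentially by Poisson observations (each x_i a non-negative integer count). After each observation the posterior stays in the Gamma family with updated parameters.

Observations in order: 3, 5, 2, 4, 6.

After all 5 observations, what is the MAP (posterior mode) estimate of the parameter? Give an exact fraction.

36/13

obs 1: x=3 → posterior Gamma(8, 14/3)
obs 2: x=5 → posterior Gamma(13, 17/3)
obs 3: x=2 → posterior Gamma(15, 20/3)
obs 4: x=4 → posterior Gamma(19, 23/3)
obs 5: x=6 → posterior Gamma(25, 26/3)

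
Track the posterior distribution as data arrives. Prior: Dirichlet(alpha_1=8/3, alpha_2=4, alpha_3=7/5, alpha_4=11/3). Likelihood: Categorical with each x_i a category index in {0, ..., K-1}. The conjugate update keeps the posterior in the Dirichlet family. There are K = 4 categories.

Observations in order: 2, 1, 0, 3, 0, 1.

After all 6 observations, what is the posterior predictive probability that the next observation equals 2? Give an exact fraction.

obs 1: x=2 → posterior Dirichlet(8/3, 4, 12/5, 11/3)
obs 2: x=1 → posterior Dirichlet(8/3, 5, 12/5, 11/3)
obs 3: x=0 → posterior Dirichlet(11/3, 5, 12/5, 11/3)
obs 4: x=3 → posterior Dirichlet(11/3, 5, 12/5, 14/3)
obs 5: x=0 → posterior Dirichlet(14/3, 5, 12/5, 14/3)
obs 6: x=1 → posterior Dirichlet(14/3, 6, 12/5, 14/3)

18/133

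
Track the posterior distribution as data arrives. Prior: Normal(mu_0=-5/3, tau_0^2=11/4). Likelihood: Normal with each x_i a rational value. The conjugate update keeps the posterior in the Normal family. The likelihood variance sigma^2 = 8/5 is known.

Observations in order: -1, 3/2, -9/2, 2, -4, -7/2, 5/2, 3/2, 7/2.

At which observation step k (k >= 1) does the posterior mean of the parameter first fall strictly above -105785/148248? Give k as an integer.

obs 1: x=-1 → posterior Normal(-325/261, 88/87)
obs 2: x=3/2 → posterior Normal(-155/852, 44/71)
obs 3: x=-9/2 → posterior Normal(-820/591, 88/197)
obs 4: x=2 → posterior Normal(-35/54, 22/63)
obs 5: x=-4 → posterior Normal(-1150/921, 88/307)
obs 6: x=-7/2 → posterior Normal(-3455/2172, 44/181)
obs 7: x=5/2 → posterior Normal(-1315/1251, 88/417)
obs 8: x=3/2 → posterior Normal(-2135/2832, 11/59)
obs 9: x=7/2 → posterior Normal(-490/1581, 88/527)

k = 2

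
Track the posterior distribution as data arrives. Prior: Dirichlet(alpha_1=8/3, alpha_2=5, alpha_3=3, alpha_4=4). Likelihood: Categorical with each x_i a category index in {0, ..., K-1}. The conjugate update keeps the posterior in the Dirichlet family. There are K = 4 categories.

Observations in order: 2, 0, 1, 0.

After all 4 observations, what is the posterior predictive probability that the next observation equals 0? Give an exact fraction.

obs 1: x=2 → posterior Dirichlet(8/3, 5, 4, 4)
obs 2: x=0 → posterior Dirichlet(11/3, 5, 4, 4)
obs 3: x=1 → posterior Dirichlet(11/3, 6, 4, 4)
obs 4: x=0 → posterior Dirichlet(14/3, 6, 4, 4)

1/4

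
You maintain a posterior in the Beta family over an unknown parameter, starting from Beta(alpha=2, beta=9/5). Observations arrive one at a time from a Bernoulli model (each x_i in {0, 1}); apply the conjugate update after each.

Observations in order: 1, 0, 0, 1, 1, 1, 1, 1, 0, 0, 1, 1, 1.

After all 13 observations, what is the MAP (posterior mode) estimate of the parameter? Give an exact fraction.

25/37

obs 1: x=1 → posterior Beta(3, 9/5)
obs 2: x=0 → posterior Beta(3, 14/5)
obs 3: x=0 → posterior Beta(3, 19/5)
obs 4: x=1 → posterior Beta(4, 19/5)
obs 5: x=1 → posterior Beta(5, 19/5)
obs 6: x=1 → posterior Beta(6, 19/5)
obs 7: x=1 → posterior Beta(7, 19/5)
obs 8: x=1 → posterior Beta(8, 19/5)
obs 9: x=0 → posterior Beta(8, 24/5)
obs 10: x=0 → posterior Beta(8, 29/5)
obs 11: x=1 → posterior Beta(9, 29/5)
obs 12: x=1 → posterior Beta(10, 29/5)
obs 13: x=1 → posterior Beta(11, 29/5)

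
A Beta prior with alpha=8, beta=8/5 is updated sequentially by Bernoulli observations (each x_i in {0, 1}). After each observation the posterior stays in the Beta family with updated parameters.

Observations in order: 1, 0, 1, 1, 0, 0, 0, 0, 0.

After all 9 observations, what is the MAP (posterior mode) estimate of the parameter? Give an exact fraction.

50/83

obs 1: x=1 → posterior Beta(9, 8/5)
obs 2: x=0 → posterior Beta(9, 13/5)
obs 3: x=1 → posterior Beta(10, 13/5)
obs 4: x=1 → posterior Beta(11, 13/5)
obs 5: x=0 → posterior Beta(11, 18/5)
obs 6: x=0 → posterior Beta(11, 23/5)
obs 7: x=0 → posterior Beta(11, 28/5)
obs 8: x=0 → posterior Beta(11, 33/5)
obs 9: x=0 → posterior Beta(11, 38/5)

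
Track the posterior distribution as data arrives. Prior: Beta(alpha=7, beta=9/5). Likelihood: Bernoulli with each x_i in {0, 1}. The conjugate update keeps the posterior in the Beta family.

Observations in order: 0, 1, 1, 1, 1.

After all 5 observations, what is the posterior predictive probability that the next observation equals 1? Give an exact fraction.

obs 1: x=0 → posterior Beta(7, 14/5)
obs 2: x=1 → posterior Beta(8, 14/5)
obs 3: x=1 → posterior Beta(9, 14/5)
obs 4: x=1 → posterior Beta(10, 14/5)
obs 5: x=1 → posterior Beta(11, 14/5)

55/69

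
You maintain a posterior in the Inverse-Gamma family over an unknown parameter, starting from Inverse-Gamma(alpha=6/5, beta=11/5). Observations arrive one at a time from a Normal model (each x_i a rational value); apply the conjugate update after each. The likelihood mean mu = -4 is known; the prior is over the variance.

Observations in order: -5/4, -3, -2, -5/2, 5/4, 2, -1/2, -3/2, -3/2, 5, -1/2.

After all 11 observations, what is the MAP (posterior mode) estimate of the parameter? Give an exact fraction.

obs 1: x=-5/4 → posterior Inverse-Gamma(17/10, 957/160)
obs 2: x=-3 → posterior Inverse-Gamma(11/5, 1037/160)
obs 3: x=-2 → posterior Inverse-Gamma(27/10, 1357/160)
obs 4: x=-5/2 → posterior Inverse-Gamma(16/5, 1537/160)
obs 5: x=5/4 → posterior Inverse-Gamma(37/10, 1871/80)
obs 6: x=2 → posterior Inverse-Gamma(21/5, 3311/80)
obs 7: x=-1/2 → posterior Inverse-Gamma(47/10, 3801/80)
obs 8: x=-3/2 → posterior Inverse-Gamma(26/5, 4051/80)
obs 9: x=-3/2 → posterior Inverse-Gamma(57/10, 4301/80)
obs 10: x=5 → posterior Inverse-Gamma(31/5, 7541/80)
obs 11: x=-1/2 → posterior Inverse-Gamma(67/10, 8031/80)

8031/616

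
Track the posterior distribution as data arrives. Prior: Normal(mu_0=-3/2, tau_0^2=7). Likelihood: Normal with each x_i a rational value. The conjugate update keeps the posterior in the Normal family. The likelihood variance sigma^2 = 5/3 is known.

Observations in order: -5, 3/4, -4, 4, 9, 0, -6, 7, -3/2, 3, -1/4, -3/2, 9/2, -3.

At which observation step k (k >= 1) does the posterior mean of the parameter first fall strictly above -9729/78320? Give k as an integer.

obs 1: x=-5 → posterior Normal(-225/52, 35/26)
obs 2: x=3/4 → posterior Normal(-387/188, 35/47)
obs 3: x=-4 → posterior Normal(-723/272, 35/68)
obs 4: x=4 → posterior Normal(-387/356, 35/89)
obs 5: x=9 → posterior Normal(369/440, 7/22)
obs 6: x=0 → posterior Normal(369/524, 35/131)
obs 7: x=-6 → posterior Normal(-135/608, 35/152)
obs 8: x=7 → posterior Normal(453/692, 35/173)
obs 9: x=-3/2 → posterior Normal(327/776, 35/194)
obs 10: x=3 → posterior Normal(579/860, 7/43)
obs 11: x=-1/4 → posterior Normal(279/472, 35/236)
obs 12: x=-3/2 → posterior Normal(108/257, 35/257)
obs 13: x=9/2 → posterior Normal(405/556, 35/278)
obs 14: x=-3 → posterior Normal(279/598, 35/299)

k = 5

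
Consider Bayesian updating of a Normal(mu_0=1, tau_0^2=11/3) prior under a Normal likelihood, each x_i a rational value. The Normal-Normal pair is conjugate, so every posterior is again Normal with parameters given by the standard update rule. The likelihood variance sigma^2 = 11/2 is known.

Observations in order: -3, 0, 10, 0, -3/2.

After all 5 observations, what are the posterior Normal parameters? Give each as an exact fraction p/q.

obs 1: x=-3 → posterior Normal(-3/5, 11/5)
obs 2: x=0 → posterior Normal(-3/7, 11/7)
obs 3: x=10 → posterior Normal(17/9, 11/9)
obs 4: x=0 → posterior Normal(17/11, 1)
obs 5: x=-3/2 → posterior Normal(14/13, 11/13)

mu_0=14/13, tau_0^2=11/13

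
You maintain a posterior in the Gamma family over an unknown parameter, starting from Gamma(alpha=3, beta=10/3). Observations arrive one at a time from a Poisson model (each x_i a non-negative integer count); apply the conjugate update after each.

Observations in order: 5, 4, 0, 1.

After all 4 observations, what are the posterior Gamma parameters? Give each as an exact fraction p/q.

obs 1: x=5 → posterior Gamma(8, 13/3)
obs 2: x=4 → posterior Gamma(12, 16/3)
obs 3: x=0 → posterior Gamma(12, 19/3)
obs 4: x=1 → posterior Gamma(13, 22/3)

alpha=13, beta=22/3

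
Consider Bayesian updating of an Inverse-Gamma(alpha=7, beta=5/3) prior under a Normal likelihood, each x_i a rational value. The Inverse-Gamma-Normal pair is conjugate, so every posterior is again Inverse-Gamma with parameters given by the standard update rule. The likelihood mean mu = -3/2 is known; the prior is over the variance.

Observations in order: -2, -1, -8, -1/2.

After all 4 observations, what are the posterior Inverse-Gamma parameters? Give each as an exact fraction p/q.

obs 1: x=-2 → posterior Inverse-Gamma(15/2, 43/24)
obs 2: x=-1 → posterior Inverse-Gamma(8, 23/12)
obs 3: x=-8 → posterior Inverse-Gamma(17/2, 553/24)
obs 4: x=-1/2 → posterior Inverse-Gamma(9, 565/24)

alpha=9, beta=565/24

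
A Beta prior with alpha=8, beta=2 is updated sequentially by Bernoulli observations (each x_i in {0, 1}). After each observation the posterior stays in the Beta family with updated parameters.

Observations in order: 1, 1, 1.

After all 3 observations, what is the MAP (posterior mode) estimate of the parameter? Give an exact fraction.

obs 1: x=1 → posterior Beta(9, 2)
obs 2: x=1 → posterior Beta(10, 2)
obs 3: x=1 → posterior Beta(11, 2)

10/11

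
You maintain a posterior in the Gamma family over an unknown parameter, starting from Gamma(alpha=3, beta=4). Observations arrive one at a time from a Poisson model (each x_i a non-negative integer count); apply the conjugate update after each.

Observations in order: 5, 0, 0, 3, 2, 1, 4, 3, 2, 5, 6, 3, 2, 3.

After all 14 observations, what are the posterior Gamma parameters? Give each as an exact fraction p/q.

obs 1: x=5 → posterior Gamma(8, 5)
obs 2: x=0 → posterior Gamma(8, 6)
obs 3: x=0 → posterior Gamma(8, 7)
obs 4: x=3 → posterior Gamma(11, 8)
obs 5: x=2 → posterior Gamma(13, 9)
obs 6: x=1 → posterior Gamma(14, 10)
obs 7: x=4 → posterior Gamma(18, 11)
obs 8: x=3 → posterior Gamma(21, 12)
obs 9: x=2 → posterior Gamma(23, 13)
obs 10: x=5 → posterior Gamma(28, 14)
obs 11: x=6 → posterior Gamma(34, 15)
obs 12: x=3 → posterior Gamma(37, 16)
obs 13: x=2 → posterior Gamma(39, 17)
obs 14: x=3 → posterior Gamma(42, 18)

alpha=42, beta=18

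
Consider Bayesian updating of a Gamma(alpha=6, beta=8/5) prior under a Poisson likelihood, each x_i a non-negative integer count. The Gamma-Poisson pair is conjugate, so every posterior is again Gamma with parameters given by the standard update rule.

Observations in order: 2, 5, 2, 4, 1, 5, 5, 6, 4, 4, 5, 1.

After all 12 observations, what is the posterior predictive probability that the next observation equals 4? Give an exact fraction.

7725628217023066338330620069005142160723142504977672001467890362067501191798313749679448260608000000/41632687486237173187939287634191588382353880270019124010730946361508962534646068310417373812845345009

obs 1: x=2 → posterior Gamma(8, 13/5)
obs 2: x=5 → posterior Gamma(13, 18/5)
obs 3: x=2 → posterior Gamma(15, 23/5)
obs 4: x=4 → posterior Gamma(19, 28/5)
obs 5: x=1 → posterior Gamma(20, 33/5)
obs 6: x=5 → posterior Gamma(25, 38/5)
obs 7: x=5 → posterior Gamma(30, 43/5)
obs 8: x=6 → posterior Gamma(36, 48/5)
obs 9: x=4 → posterior Gamma(40, 53/5)
obs 10: x=4 → posterior Gamma(44, 58/5)
obs 11: x=5 → posterior Gamma(49, 63/5)
obs 12: x=1 → posterior Gamma(50, 68/5)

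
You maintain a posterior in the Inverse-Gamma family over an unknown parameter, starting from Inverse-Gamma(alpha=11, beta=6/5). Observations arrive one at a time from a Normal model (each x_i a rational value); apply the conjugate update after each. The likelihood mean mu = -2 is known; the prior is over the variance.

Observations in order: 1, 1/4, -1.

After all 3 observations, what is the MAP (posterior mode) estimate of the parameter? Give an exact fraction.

1397/2160

obs 1: x=1 → posterior Inverse-Gamma(23/2, 57/10)
obs 2: x=1/4 → posterior Inverse-Gamma(12, 1317/160)
obs 3: x=-1 → posterior Inverse-Gamma(25/2, 1397/160)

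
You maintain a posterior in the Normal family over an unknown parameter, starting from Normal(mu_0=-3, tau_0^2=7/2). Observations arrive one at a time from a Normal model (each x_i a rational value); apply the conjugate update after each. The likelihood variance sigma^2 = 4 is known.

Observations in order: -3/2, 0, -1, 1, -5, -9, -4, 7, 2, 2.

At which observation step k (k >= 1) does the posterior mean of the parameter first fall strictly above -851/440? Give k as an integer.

obs 1: x=-3/2 → posterior Normal(-23/10, 28/15)
obs 2: x=0 → posterior Normal(-69/44, 14/11)
obs 3: x=-1 → posterior Normal(-83/58, 28/29)
obs 4: x=1 → posterior Normal(-23/24, 7/9)
obs 5: x=-5 → posterior Normal(-139/86, 28/43)
obs 6: x=-9 → posterior Normal(-53/20, 14/25)
obs 7: x=-4 → posterior Normal(-107/38, 28/57)
obs 8: x=7 → posterior Normal(-223/128, 7/16)
obs 9: x=2 → posterior Normal(-195/142, 28/71)
obs 10: x=2 → posterior Normal(-167/156, 14/39)

k = 2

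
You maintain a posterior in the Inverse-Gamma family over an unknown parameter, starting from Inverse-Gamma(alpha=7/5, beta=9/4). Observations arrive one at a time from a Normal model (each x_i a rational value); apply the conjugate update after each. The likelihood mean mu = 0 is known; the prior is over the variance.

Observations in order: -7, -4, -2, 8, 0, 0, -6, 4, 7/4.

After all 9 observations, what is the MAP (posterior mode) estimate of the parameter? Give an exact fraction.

obs 1: x=-7 → posterior Inverse-Gamma(19/10, 107/4)
obs 2: x=-4 → posterior Inverse-Gamma(12/5, 139/4)
obs 3: x=-2 → posterior Inverse-Gamma(29/10, 147/4)
obs 4: x=8 → posterior Inverse-Gamma(17/5, 275/4)
obs 5: x=0 → posterior Inverse-Gamma(39/10, 275/4)
obs 6: x=0 → posterior Inverse-Gamma(22/5, 275/4)
obs 7: x=-6 → posterior Inverse-Gamma(49/10, 347/4)
obs 8: x=4 → posterior Inverse-Gamma(27/5, 379/4)
obs 9: x=7/4 → posterior Inverse-Gamma(59/10, 3081/32)

5135/368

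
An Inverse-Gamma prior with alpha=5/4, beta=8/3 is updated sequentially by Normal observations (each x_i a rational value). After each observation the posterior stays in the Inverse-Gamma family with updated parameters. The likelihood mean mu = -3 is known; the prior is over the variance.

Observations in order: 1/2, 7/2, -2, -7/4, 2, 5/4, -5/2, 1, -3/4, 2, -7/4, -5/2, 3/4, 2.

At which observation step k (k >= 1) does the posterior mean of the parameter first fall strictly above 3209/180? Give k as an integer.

obs 1: x=1/2 → posterior Inverse-Gamma(7/4, 211/24)
obs 2: x=7/2 → posterior Inverse-Gamma(9/4, 359/12)
obs 3: x=-2 → posterior Inverse-Gamma(11/4, 365/12)
obs 4: x=-7/4 → posterior Inverse-Gamma(13/4, 2995/96)
obs 5: x=2 → posterior Inverse-Gamma(15/4, 4195/96)
obs 6: x=5/4 → posterior Inverse-Gamma(17/4, 2531/48)
obs 7: x=-5/2 → posterior Inverse-Gamma(19/4, 2537/48)
obs 8: x=1 → posterior Inverse-Gamma(21/4, 2921/48)
obs 9: x=-3/4 → posterior Inverse-Gamma(23/4, 6085/96)
obs 10: x=2 → posterior Inverse-Gamma(25/4, 7285/96)
obs 11: x=-7/4 → posterior Inverse-Gamma(27/4, 230/3)
obs 12: x=-5/2 → posterior Inverse-Gamma(29/4, 1843/24)
obs 13: x=3/4 → posterior Inverse-Gamma(31/4, 8047/96)
obs 14: x=2 → posterior Inverse-Gamma(33/4, 9247/96)

k = 2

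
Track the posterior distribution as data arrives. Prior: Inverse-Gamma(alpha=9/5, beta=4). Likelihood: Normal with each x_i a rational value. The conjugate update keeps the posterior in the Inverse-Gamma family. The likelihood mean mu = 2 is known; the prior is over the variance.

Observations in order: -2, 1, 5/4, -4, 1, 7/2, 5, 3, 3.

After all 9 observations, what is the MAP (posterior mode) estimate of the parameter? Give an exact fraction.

obs 1: x=-2 → posterior Inverse-Gamma(23/10, 12)
obs 2: x=1 → posterior Inverse-Gamma(14/5, 25/2)
obs 3: x=5/4 → posterior Inverse-Gamma(33/10, 409/32)
obs 4: x=-4 → posterior Inverse-Gamma(19/5, 985/32)
obs 5: x=1 → posterior Inverse-Gamma(43/10, 1001/32)
obs 6: x=7/2 → posterior Inverse-Gamma(24/5, 1037/32)
obs 7: x=5 → posterior Inverse-Gamma(53/10, 1181/32)
obs 8: x=3 → posterior Inverse-Gamma(29/5, 1197/32)
obs 9: x=3 → posterior Inverse-Gamma(63/10, 1213/32)

6065/1168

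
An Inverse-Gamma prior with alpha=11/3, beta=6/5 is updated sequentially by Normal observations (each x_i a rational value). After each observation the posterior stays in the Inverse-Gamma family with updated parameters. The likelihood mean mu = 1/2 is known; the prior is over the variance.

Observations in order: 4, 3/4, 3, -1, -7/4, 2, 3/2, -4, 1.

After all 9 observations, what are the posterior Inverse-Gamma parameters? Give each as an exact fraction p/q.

obs 1: x=4 → posterior Inverse-Gamma(25/6, 293/40)
obs 2: x=3/4 → posterior Inverse-Gamma(14/3, 1177/160)
obs 3: x=3 → posterior Inverse-Gamma(31/6, 1677/160)
obs 4: x=-1 → posterior Inverse-Gamma(17/3, 1857/160)
obs 5: x=-7/4 → posterior Inverse-Gamma(37/6, 1131/80)
obs 6: x=2 → posterior Inverse-Gamma(20/3, 1221/80)
obs 7: x=3/2 → posterior Inverse-Gamma(43/6, 1261/80)
obs 8: x=-4 → posterior Inverse-Gamma(23/3, 2071/80)
obs 9: x=1 → posterior Inverse-Gamma(49/6, 2081/80)

alpha=49/6, beta=2081/80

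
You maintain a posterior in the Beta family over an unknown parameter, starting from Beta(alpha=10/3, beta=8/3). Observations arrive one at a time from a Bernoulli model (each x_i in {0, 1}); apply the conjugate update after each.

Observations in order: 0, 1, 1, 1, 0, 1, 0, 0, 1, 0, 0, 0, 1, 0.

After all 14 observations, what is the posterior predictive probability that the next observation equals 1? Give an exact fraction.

7/15

obs 1: x=0 → posterior Beta(10/3, 11/3)
obs 2: x=1 → posterior Beta(13/3, 11/3)
obs 3: x=1 → posterior Beta(16/3, 11/3)
obs 4: x=1 → posterior Beta(19/3, 11/3)
obs 5: x=0 → posterior Beta(19/3, 14/3)
obs 6: x=1 → posterior Beta(22/3, 14/3)
obs 7: x=0 → posterior Beta(22/3, 17/3)
obs 8: x=0 → posterior Beta(22/3, 20/3)
obs 9: x=1 → posterior Beta(25/3, 20/3)
obs 10: x=0 → posterior Beta(25/3, 23/3)
obs 11: x=0 → posterior Beta(25/3, 26/3)
obs 12: x=0 → posterior Beta(25/3, 29/3)
obs 13: x=1 → posterior Beta(28/3, 29/3)
obs 14: x=0 → posterior Beta(28/3, 32/3)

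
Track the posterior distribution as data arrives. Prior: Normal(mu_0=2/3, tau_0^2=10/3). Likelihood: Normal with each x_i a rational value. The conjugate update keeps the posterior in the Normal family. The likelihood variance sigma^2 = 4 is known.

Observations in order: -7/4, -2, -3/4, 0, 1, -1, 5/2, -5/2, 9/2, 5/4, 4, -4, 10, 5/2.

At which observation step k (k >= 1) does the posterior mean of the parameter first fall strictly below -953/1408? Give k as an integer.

k = 2

obs 1: x=-7/4 → posterior Normal(-19/44, 20/11)
obs 2: x=-2 → posterior Normal(-59/64, 5/4)
obs 3: x=-3/4 → posterior Normal(-37/42, 20/21)
obs 4: x=0 → posterior Normal(-37/52, 10/13)
obs 5: x=1 → posterior Normal(-27/62, 20/31)
obs 6: x=-1 → posterior Normal(-37/72, 5/9)
obs 7: x=5/2 → posterior Normal(-6/41, 20/41)
obs 8: x=-5/2 → posterior Normal(-37/92, 10/23)
obs 9: x=9/2 → posterior Normal(4/51, 20/51)
obs 10: x=5/4 → posterior Normal(41/224, 5/14)
obs 11: x=4 → posterior Normal(121/244, 20/61)
obs 12: x=-4 → posterior Normal(41/264, 10/33)
obs 13: x=10 → posterior Normal(241/284, 20/71)
obs 14: x=5/2 → posterior Normal(291/304, 5/19)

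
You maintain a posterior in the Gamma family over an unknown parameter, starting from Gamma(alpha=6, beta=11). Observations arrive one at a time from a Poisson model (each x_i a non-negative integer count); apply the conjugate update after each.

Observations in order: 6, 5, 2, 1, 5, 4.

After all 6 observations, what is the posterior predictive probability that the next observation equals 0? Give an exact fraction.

481968572106750915091411825223071697/2528731089327963353099650821015994368

obs 1: x=6 → posterior Gamma(12, 12)
obs 2: x=5 → posterior Gamma(17, 13)
obs 3: x=2 → posterior Gamma(19, 14)
obs 4: x=1 → posterior Gamma(20, 15)
obs 5: x=5 → posterior Gamma(25, 16)
obs 6: x=4 → posterior Gamma(29, 17)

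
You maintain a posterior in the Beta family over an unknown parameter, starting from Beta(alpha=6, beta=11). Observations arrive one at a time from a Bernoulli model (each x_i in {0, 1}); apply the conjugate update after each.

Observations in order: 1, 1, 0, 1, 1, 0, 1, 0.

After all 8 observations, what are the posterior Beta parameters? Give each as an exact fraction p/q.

obs 1: x=1 → posterior Beta(7, 11)
obs 2: x=1 → posterior Beta(8, 11)
obs 3: x=0 → posterior Beta(8, 12)
obs 4: x=1 → posterior Beta(9, 12)
obs 5: x=1 → posterior Beta(10, 12)
obs 6: x=0 → posterior Beta(10, 13)
obs 7: x=1 → posterior Beta(11, 13)
obs 8: x=0 → posterior Beta(11, 14)

alpha=11, beta=14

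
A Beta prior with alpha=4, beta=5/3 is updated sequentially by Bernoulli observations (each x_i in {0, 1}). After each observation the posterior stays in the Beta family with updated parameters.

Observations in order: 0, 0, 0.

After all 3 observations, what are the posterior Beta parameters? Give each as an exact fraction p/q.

alpha=4, beta=14/3

obs 1: x=0 → posterior Beta(4, 8/3)
obs 2: x=0 → posterior Beta(4, 11/3)
obs 3: x=0 → posterior Beta(4, 14/3)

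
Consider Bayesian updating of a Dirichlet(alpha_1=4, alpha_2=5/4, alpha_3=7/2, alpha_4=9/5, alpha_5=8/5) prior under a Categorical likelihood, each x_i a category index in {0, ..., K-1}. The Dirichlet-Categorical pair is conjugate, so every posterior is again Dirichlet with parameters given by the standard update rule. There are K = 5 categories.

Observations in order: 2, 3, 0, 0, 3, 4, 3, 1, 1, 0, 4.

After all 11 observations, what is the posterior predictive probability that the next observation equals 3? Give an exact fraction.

obs 1: x=2 → posterior Dirichlet(4, 5/4, 9/2, 9/5, 8/5)
obs 2: x=3 → posterior Dirichlet(4, 5/4, 9/2, 14/5, 8/5)
obs 3: x=0 → posterior Dirichlet(5, 5/4, 9/2, 14/5, 8/5)
obs 4: x=0 → posterior Dirichlet(6, 5/4, 9/2, 14/5, 8/5)
obs 5: x=3 → posterior Dirichlet(6, 5/4, 9/2, 19/5, 8/5)
obs 6: x=4 → posterior Dirichlet(6, 5/4, 9/2, 19/5, 13/5)
obs 7: x=3 → posterior Dirichlet(6, 5/4, 9/2, 24/5, 13/5)
obs 8: x=1 → posterior Dirichlet(6, 9/4, 9/2, 24/5, 13/5)
obs 9: x=1 → posterior Dirichlet(6, 13/4, 9/2, 24/5, 13/5)
obs 10: x=0 → posterior Dirichlet(7, 13/4, 9/2, 24/5, 13/5)
obs 11: x=4 → posterior Dirichlet(7, 13/4, 9/2, 24/5, 18/5)

96/463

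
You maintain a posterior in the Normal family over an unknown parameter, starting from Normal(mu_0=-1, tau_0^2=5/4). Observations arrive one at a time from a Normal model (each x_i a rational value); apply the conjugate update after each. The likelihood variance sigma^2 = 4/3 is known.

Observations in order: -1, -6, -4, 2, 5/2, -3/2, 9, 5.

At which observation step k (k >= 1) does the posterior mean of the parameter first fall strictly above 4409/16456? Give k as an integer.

k = 8

obs 1: x=-1 → posterior Normal(-1, 20/31)
obs 2: x=-6 → posterior Normal(-121/46, 10/23)
obs 3: x=-4 → posterior Normal(-181/61, 20/61)
obs 4: x=2 → posterior Normal(-151/76, 5/19)
obs 5: x=5/2 → posterior Normal(-227/182, 20/91)
obs 6: x=-3/2 → posterior Normal(-68/53, 10/53)
obs 7: x=9 → posterior Normal(-1/121, 20/121)
obs 8: x=5 → posterior Normal(37/68, 5/34)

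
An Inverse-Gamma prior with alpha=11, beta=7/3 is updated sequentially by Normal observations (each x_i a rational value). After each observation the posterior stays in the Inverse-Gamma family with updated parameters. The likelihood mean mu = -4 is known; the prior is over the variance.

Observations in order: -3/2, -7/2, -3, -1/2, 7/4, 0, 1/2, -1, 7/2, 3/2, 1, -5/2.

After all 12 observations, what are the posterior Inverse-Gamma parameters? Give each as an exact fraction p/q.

obs 1: x=-3/2 → posterior Inverse-Gamma(23/2, 131/24)
obs 2: x=-7/2 → posterior Inverse-Gamma(12, 67/12)
obs 3: x=-3 → posterior Inverse-Gamma(25/2, 73/12)
obs 4: x=-1/2 → posterior Inverse-Gamma(13, 293/24)
obs 5: x=7/4 → posterior Inverse-Gamma(27/2, 2759/96)
obs 6: x=0 → posterior Inverse-Gamma(14, 3527/96)
obs 7: x=1/2 → posterior Inverse-Gamma(29/2, 4499/96)
obs 8: x=-1 → posterior Inverse-Gamma(15, 4931/96)
obs 9: x=7/2 → posterior Inverse-Gamma(31/2, 7631/96)
obs 10: x=3/2 → posterior Inverse-Gamma(16, 9083/96)
obs 11: x=1 → posterior Inverse-Gamma(33/2, 10283/96)
obs 12: x=-5/2 → posterior Inverse-Gamma(17, 10391/96)

alpha=17, beta=10391/96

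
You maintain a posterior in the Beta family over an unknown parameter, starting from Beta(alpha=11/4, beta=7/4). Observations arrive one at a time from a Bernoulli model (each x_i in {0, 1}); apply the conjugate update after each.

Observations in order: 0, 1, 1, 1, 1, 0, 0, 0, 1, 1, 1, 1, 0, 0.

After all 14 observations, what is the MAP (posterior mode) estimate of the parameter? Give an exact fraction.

obs 1: x=0 → posterior Beta(11/4, 11/4)
obs 2: x=1 → posterior Beta(15/4, 11/4)
obs 3: x=1 → posterior Beta(19/4, 11/4)
obs 4: x=1 → posterior Beta(23/4, 11/4)
obs 5: x=1 → posterior Beta(27/4, 11/4)
obs 6: x=0 → posterior Beta(27/4, 15/4)
obs 7: x=0 → posterior Beta(27/4, 19/4)
obs 8: x=0 → posterior Beta(27/4, 23/4)
obs 9: x=1 → posterior Beta(31/4, 23/4)
obs 10: x=1 → posterior Beta(35/4, 23/4)
obs 11: x=1 → posterior Beta(39/4, 23/4)
obs 12: x=1 → posterior Beta(43/4, 23/4)
obs 13: x=0 → posterior Beta(43/4, 27/4)
obs 14: x=0 → posterior Beta(43/4, 31/4)

13/22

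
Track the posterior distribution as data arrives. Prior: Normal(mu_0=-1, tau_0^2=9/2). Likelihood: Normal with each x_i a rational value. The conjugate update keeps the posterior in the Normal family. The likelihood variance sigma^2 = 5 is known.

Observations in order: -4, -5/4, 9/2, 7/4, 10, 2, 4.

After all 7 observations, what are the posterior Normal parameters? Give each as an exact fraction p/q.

mu_0=143/73, tau_0^2=45/73

obs 1: x=-4 → posterior Normal(-46/19, 45/19)
obs 2: x=-5/4 → posterior Normal(-229/112, 45/28)
obs 3: x=9/2 → posterior Normal(-67/148, 45/37)
obs 4: x=7/4 → posterior Normal(-1/46, 45/46)
obs 5: x=10 → posterior Normal(89/55, 9/11)
obs 6: x=2 → posterior Normal(107/64, 45/64)
obs 7: x=4 → posterior Normal(143/73, 45/73)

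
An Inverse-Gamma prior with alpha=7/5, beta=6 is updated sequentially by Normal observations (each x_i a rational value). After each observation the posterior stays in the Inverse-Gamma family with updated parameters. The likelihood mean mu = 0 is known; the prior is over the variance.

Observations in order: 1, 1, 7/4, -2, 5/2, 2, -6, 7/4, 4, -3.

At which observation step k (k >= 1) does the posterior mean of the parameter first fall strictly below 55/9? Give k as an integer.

obs 1: x=1 → posterior Inverse-Gamma(19/10, 13/2)
obs 2: x=1 → posterior Inverse-Gamma(12/5, 7)
obs 3: x=7/4 → posterior Inverse-Gamma(29/10, 273/32)
obs 4: x=-2 → posterior Inverse-Gamma(17/5, 337/32)
obs 5: x=5/2 → posterior Inverse-Gamma(39/10, 437/32)
obs 6: x=2 → posterior Inverse-Gamma(22/5, 501/32)
obs 7: x=-6 → posterior Inverse-Gamma(49/10, 1077/32)
obs 8: x=7/4 → posterior Inverse-Gamma(27/5, 563/16)
obs 9: x=4 → posterior Inverse-Gamma(59/10, 691/16)
obs 10: x=-3 → posterior Inverse-Gamma(32/5, 763/16)

k = 2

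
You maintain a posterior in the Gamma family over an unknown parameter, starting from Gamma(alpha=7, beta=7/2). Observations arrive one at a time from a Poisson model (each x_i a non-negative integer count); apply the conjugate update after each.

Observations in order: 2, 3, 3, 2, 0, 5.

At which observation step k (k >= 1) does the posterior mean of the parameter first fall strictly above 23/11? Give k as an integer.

k = 2

obs 1: x=2 → posterior Gamma(9, 9/2)
obs 2: x=3 → posterior Gamma(12, 11/2)
obs 3: x=3 → posterior Gamma(15, 13/2)
obs 4: x=2 → posterior Gamma(17, 15/2)
obs 5: x=0 → posterior Gamma(17, 17/2)
obs 6: x=5 → posterior Gamma(22, 19/2)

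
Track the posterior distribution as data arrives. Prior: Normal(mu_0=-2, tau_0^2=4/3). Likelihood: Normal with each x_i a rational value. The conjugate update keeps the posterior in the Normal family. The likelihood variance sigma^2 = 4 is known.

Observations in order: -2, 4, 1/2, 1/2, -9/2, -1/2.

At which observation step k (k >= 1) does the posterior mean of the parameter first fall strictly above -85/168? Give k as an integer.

obs 1: x=-2 → posterior Normal(-2, 1)
obs 2: x=4 → posterior Normal(-4/5, 4/5)
obs 3: x=1/2 → posterior Normal(-7/12, 2/3)
obs 4: x=1/2 → posterior Normal(-3/7, 4/7)
obs 5: x=-9/2 → posterior Normal(-15/16, 1/2)
obs 6: x=-1/2 → posterior Normal(-8/9, 4/9)

k = 4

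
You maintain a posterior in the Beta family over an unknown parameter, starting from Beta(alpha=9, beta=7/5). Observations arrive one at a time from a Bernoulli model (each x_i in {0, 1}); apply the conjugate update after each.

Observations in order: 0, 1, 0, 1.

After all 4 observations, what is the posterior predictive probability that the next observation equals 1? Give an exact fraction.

55/72

obs 1: x=0 → posterior Beta(9, 12/5)
obs 2: x=1 → posterior Beta(10, 12/5)
obs 3: x=0 → posterior Beta(10, 17/5)
obs 4: x=1 → posterior Beta(11, 17/5)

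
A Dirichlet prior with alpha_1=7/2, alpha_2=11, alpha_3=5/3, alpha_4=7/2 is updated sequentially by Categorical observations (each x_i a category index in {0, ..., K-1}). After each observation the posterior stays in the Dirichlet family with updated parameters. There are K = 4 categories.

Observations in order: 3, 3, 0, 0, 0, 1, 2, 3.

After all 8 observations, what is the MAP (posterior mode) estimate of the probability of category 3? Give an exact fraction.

obs 1: x=3 → posterior Dirichlet(7/2, 11, 5/3, 9/2)
obs 2: x=3 → posterior Dirichlet(7/2, 11, 5/3, 11/2)
obs 3: x=0 → posterior Dirichlet(9/2, 11, 5/3, 11/2)
obs 4: x=0 → posterior Dirichlet(11/2, 11, 5/3, 11/2)
obs 5: x=0 → posterior Dirichlet(13/2, 11, 5/3, 11/2)
obs 6: x=1 → posterior Dirichlet(13/2, 12, 5/3, 11/2)
obs 7: x=2 → posterior Dirichlet(13/2, 12, 8/3, 11/2)
obs 8: x=3 → posterior Dirichlet(13/2, 12, 8/3, 13/2)

33/142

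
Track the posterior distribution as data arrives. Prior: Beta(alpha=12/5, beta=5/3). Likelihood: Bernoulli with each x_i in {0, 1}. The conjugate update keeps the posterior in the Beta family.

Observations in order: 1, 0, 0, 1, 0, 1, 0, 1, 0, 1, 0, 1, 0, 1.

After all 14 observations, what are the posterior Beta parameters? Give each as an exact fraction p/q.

alpha=47/5, beta=26/3

obs 1: x=1 → posterior Beta(17/5, 5/3)
obs 2: x=0 → posterior Beta(17/5, 8/3)
obs 3: x=0 → posterior Beta(17/5, 11/3)
obs 4: x=1 → posterior Beta(22/5, 11/3)
obs 5: x=0 → posterior Beta(22/5, 14/3)
obs 6: x=1 → posterior Beta(27/5, 14/3)
obs 7: x=0 → posterior Beta(27/5, 17/3)
obs 8: x=1 → posterior Beta(32/5, 17/3)
obs 9: x=0 → posterior Beta(32/5, 20/3)
obs 10: x=1 → posterior Beta(37/5, 20/3)
obs 11: x=0 → posterior Beta(37/5, 23/3)
obs 12: x=1 → posterior Beta(42/5, 23/3)
obs 13: x=0 → posterior Beta(42/5, 26/3)
obs 14: x=1 → posterior Beta(47/5, 26/3)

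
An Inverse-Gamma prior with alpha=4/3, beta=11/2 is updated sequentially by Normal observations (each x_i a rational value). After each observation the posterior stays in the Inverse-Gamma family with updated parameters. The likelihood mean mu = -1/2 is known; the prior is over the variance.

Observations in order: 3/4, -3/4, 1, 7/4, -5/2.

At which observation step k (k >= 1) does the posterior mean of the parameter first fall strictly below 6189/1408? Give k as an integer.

k = 3

obs 1: x=3/4 → posterior Inverse-Gamma(11/6, 201/32)
obs 2: x=-3/4 → posterior Inverse-Gamma(7/3, 101/16)
obs 3: x=1 → posterior Inverse-Gamma(17/6, 119/16)
obs 4: x=7/4 → posterior Inverse-Gamma(10/3, 319/32)
obs 5: x=-5/2 → posterior Inverse-Gamma(23/6, 383/32)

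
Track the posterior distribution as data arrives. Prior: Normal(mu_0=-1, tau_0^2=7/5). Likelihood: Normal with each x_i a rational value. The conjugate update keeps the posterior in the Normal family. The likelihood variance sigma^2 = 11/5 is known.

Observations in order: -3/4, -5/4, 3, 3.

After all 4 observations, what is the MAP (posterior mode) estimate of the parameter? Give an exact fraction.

obs 1: x=-3/4 → posterior Normal(-65/72, 77/90)
obs 2: x=-5/4 → posterior Normal(-1, 77/125)
obs 3: x=3 → posterior Normal(-1/8, 77/160)
obs 4: x=3 → posterior Normal(17/39, 77/195)

17/39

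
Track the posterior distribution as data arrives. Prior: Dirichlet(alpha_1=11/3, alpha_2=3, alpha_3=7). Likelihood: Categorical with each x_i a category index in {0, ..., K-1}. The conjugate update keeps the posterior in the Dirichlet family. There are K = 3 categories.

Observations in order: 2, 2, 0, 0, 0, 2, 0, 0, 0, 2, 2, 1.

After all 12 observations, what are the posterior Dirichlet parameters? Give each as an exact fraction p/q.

alpha_1=29/3, alpha_2=4, alpha_3=12

obs 1: x=2 → posterior Dirichlet(11/3, 3, 8)
obs 2: x=2 → posterior Dirichlet(11/3, 3, 9)
obs 3: x=0 → posterior Dirichlet(14/3, 3, 9)
obs 4: x=0 → posterior Dirichlet(17/3, 3, 9)
obs 5: x=0 → posterior Dirichlet(20/3, 3, 9)
obs 6: x=2 → posterior Dirichlet(20/3, 3, 10)
obs 7: x=0 → posterior Dirichlet(23/3, 3, 10)
obs 8: x=0 → posterior Dirichlet(26/3, 3, 10)
obs 9: x=0 → posterior Dirichlet(29/3, 3, 10)
obs 10: x=2 → posterior Dirichlet(29/3, 3, 11)
obs 11: x=2 → posterior Dirichlet(29/3, 3, 12)
obs 12: x=1 → posterior Dirichlet(29/3, 4, 12)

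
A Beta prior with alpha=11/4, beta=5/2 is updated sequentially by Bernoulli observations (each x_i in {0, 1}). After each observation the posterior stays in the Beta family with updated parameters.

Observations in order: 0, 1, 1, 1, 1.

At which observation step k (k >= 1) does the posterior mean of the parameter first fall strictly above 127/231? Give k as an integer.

k = 3

obs 1: x=0 → posterior Beta(11/4, 7/2)
obs 2: x=1 → posterior Beta(15/4, 7/2)
obs 3: x=1 → posterior Beta(19/4, 7/2)
obs 4: x=1 → posterior Beta(23/4, 7/2)
obs 5: x=1 → posterior Beta(27/4, 7/2)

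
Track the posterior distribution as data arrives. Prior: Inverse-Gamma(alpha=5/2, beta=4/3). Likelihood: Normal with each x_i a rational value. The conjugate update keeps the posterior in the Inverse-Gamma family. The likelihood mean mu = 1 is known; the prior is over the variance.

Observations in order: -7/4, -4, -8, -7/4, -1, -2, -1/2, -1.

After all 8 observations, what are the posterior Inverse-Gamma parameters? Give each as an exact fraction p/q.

alpha=13/2, beta=3433/48

obs 1: x=-7/4 → posterior Inverse-Gamma(3, 491/96)
obs 2: x=-4 → posterior Inverse-Gamma(7/2, 1691/96)
obs 3: x=-8 → posterior Inverse-Gamma(4, 5579/96)
obs 4: x=-7/4 → posterior Inverse-Gamma(9/2, 2971/48)
obs 5: x=-1 → posterior Inverse-Gamma(5, 3067/48)
obs 6: x=-2 → posterior Inverse-Gamma(11/2, 3283/48)
obs 7: x=-1/2 → posterior Inverse-Gamma(6, 3337/48)
obs 8: x=-1 → posterior Inverse-Gamma(13/2, 3433/48)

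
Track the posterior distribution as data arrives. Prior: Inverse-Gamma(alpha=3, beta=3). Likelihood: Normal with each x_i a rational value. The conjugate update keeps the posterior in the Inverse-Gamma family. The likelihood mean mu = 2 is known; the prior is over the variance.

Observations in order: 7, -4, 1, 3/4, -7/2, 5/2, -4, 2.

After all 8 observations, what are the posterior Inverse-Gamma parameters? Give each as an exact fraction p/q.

alpha=7, beta=2177/32

obs 1: x=7 → posterior Inverse-Gamma(7/2, 31/2)
obs 2: x=-4 → posterior Inverse-Gamma(4, 67/2)
obs 3: x=1 → posterior Inverse-Gamma(9/2, 34)
obs 4: x=3/4 → posterior Inverse-Gamma(5, 1113/32)
obs 5: x=-7/2 → posterior Inverse-Gamma(11/2, 1597/32)
obs 6: x=5/2 → posterior Inverse-Gamma(6, 1601/32)
obs 7: x=-4 → posterior Inverse-Gamma(13/2, 2177/32)
obs 8: x=2 → posterior Inverse-Gamma(7, 2177/32)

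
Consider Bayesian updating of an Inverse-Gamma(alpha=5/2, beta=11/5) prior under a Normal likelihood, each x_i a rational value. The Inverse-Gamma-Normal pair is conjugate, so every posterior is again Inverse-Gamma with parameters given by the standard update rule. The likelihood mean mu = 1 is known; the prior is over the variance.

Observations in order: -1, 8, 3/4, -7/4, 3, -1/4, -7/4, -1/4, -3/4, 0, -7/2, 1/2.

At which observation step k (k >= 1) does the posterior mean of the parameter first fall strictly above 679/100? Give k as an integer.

k = 2

obs 1: x=-1 → posterior Inverse-Gamma(3, 21/5)
obs 2: x=8 → posterior Inverse-Gamma(7/2, 287/10)
obs 3: x=3/4 → posterior Inverse-Gamma(4, 4597/160)
obs 4: x=-7/4 → posterior Inverse-Gamma(9/2, 2601/80)
obs 5: x=3 → posterior Inverse-Gamma(5, 2761/80)
obs 6: x=-1/4 → posterior Inverse-Gamma(11/2, 5647/160)
obs 7: x=-7/4 → posterior Inverse-Gamma(6, 1563/40)
obs 8: x=-1/4 → posterior Inverse-Gamma(13/2, 6377/160)
obs 9: x=-3/4 → posterior Inverse-Gamma(7, 3311/80)
obs 10: x=0 → posterior Inverse-Gamma(15/2, 3351/80)
obs 11: x=-7/2 → posterior Inverse-Gamma(8, 4161/80)
obs 12: x=1/2 → posterior Inverse-Gamma(17/2, 4171/80)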